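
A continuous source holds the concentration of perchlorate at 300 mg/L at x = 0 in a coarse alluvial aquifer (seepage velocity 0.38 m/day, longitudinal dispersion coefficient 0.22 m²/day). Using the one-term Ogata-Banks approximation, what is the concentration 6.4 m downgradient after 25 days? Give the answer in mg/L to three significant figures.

For a continuous step input, C/C₀ ≈ ½·erfc((x−vt)/(2√(Dt))).
vt = 0.38 × 25 = 9.5 m and 2√(Dt) = 2√(0.22 × 25) = 4.690 m.
Argument (x−vt)/(2√(Dt)) = (6.4 − 9.5)/4.690 = -0.6610; ½·erfc(-0.6610) = 0.8251.
C = 300 × 0.8251 = 248 mg/L.

248 mg/L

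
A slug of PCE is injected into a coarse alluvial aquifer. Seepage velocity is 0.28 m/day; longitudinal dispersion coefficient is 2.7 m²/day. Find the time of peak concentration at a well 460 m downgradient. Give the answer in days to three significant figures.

For the 1D instantaneous-source solution, setting ∂C/∂t = 0 at fixed x gives v²t² + 2Dt − x² = 0, so t = (√(D² + v²x²) − D)/v².
√(D² + v²x²) = √(2.7² + 0.28² × 460²) = 128.8; v² = 0.0784.
t = (128.8 − 2.7)/0.0784 = 1610 days (vs. the pure-advection estimate x/v = 1640 d).

1610 days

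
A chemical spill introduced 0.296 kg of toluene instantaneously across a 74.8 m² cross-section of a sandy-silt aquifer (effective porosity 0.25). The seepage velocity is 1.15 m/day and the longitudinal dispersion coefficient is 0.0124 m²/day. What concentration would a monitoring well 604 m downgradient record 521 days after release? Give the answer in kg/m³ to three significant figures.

0.000707 kg/m³

For an instantaneous plane source, C(x,t) = M/(n_e·A·√(4πDt)) · exp(−(x−vt)²/(4Dt)), with n_e·A the pore (flow) area.
Plume center vt = 1.15 × 521 = 599.15 m, so the well at 604 m is 4.85 m downgradient of the peak.
√(4πDt) = 9.010 m, giving peak height M/(n_e·A·√(4πDt)) = 0.296/(0.25 × 74.8 × 9.010) = 0.001757 kg/m³.
(x−vt)²/(4Dt) = (4.85)²/(4 × 0.0124 × 521) = 0.9103; exp(−0.9103) = 0.4024.
C = 0.001757 × 0.4024 = 0.000707 kg/m³.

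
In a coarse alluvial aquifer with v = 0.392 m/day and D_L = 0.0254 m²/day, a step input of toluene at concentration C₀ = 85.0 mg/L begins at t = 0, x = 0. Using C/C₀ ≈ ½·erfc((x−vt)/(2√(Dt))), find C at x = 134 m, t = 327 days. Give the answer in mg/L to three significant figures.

For a continuous step input, C/C₀ ≈ ½·erfc((x−vt)/(2√(Dt))).
vt = 0.392 × 327 = 128.184 m and 2√(Dt) = 2√(0.0254 × 327) = 5.764 m.
Argument (x−vt)/(2√(Dt)) = (134 − 128.184)/5.764 = 1.009; ½·erfc(1.009) = 0.07680.
C = 85.0 × 0.07680 = 6.53 mg/L.

6.53 mg/L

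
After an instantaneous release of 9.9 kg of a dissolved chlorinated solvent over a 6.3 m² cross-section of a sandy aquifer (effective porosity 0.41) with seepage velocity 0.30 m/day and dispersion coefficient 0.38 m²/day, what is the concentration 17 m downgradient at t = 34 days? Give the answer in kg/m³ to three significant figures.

0.123 kg/m³

For an instantaneous plane source, C(x,t) = M/(n_e·A·√(4πDt)) · exp(−(x−vt)²/(4Dt)), with n_e·A the pore (flow) area.
Plume center vt = 0.30 × 34 = 10.2 m, so the well at 17 m is 6.8 m downgradient of the peak.
√(4πDt) = 12.74 m, giving peak height M/(n_e·A·√(4πDt)) = 9.9/(0.41 × 6.3 × 12.74) = 0.3008 kg/m³.
(x−vt)²/(4Dt) = (6.8)²/(4 × 0.38 × 34) = 0.8947; exp(−0.8947) = 0.4087.
C = 0.3008 × 0.4087 = 0.123 kg/m³.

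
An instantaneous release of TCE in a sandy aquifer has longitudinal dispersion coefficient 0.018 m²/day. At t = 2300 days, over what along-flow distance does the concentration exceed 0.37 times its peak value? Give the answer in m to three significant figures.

25.7 m

The plume is Gaussian with σ = √(2Dt) = √(2 × 0.018 × 2300) = 9.099 m.
C/C_peak = exp(−Δx²/(2σ²)) = 0.37 ⇒ Δx = σ·√(−2 ln 0.37) = 9.099 × 1.410 = 12.83 m.
Width = 2Δx = 25.7 m.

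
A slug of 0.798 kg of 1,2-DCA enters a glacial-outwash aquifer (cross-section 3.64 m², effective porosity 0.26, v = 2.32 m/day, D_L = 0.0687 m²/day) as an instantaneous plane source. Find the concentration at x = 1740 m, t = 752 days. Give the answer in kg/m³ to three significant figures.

For an instantaneous plane source, C(x,t) = M/(n_e·A·√(4πDt)) · exp(−(x−vt)²/(4Dt)), with n_e·A the pore (flow) area.
Plume center vt = 2.32 × 752 = 1744.64 m, so the well at 1740 m is 4.64 m upgradient of the peak.
√(4πDt) = 25.48 m, giving peak height M/(n_e·A·√(4πDt)) = 0.798/(0.26 × 3.64 × 25.48) = 0.03309 kg/m³.
(x−vt)²/(4Dt) = (-4.64)²/(4 × 0.0687 × 752) = 0.1042; exp(−0.1042) = 0.9010.
C = 0.03309 × 0.9010 = 0.0298 kg/m³.

0.0298 kg/m³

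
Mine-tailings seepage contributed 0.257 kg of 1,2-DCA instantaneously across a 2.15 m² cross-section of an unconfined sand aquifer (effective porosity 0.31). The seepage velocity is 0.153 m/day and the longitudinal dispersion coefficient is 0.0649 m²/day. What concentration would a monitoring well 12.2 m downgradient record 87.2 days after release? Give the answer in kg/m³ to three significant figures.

For an instantaneous plane source, C(x,t) = M/(n_e·A·√(4πDt)) · exp(−(x−vt)²/(4Dt)), with n_e·A the pore (flow) area.
Plume center vt = 0.153 × 87.2 = 13.3416 m, so the well at 12.2 m is 1.1416 m upgradient of the peak.
√(4πDt) = 8.433 m, giving peak height M/(n_e·A·√(4πDt)) = 0.257/(0.31 × 2.15 × 8.433) = 0.04572 kg/m³.
(x−vt)²/(4Dt) = (-1.1416)²/(4 × 0.0649 × 87.2) = 0.05757; exp(−0.05757) = 0.9441.
C = 0.04572 × 0.9441 = 0.0432 kg/m³.

0.0432 kg/m³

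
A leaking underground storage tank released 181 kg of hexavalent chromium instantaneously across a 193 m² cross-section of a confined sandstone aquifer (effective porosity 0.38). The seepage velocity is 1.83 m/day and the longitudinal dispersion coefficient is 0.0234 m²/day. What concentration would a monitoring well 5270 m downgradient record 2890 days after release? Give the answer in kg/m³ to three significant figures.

0.0232 kg/m³

For an instantaneous plane source, C(x,t) = M/(n_e·A·√(4πDt)) · exp(−(x−vt)²/(4Dt)), with n_e·A the pore (flow) area.
Plume center vt = 1.83 × 2890 = 5288.7 m, so the well at 5270 m is 18.7 m upgradient of the peak.
√(4πDt) = 29.15 m, giving peak height M/(n_e·A·√(4πDt)) = 181/(0.38 × 193 × 29.15) = 0.08466 kg/m³.
(x−vt)²/(4Dt) = (-18.7)²/(4 × 0.0234 × 2890) = 1.293; exp(−1.293) = 0.2744.
C = 0.08466 × 0.2744 = 0.0232 kg/m³.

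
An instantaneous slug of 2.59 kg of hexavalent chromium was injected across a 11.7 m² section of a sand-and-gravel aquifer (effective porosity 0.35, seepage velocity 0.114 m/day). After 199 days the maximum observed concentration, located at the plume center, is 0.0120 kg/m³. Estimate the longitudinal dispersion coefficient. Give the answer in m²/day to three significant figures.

1.11 m²/day

At the plume center C_max = M/(n_e·A·√(4πDt)), so D = M²/(4πt·(n_e·A·C_max)²).
n_e·A·C_max = 0.35 × 11.7 × 0.0120 = 0.04914 kg/m.
D = 2.59²/(4π × 199 × 0.04914²) = 1.11 m²/day.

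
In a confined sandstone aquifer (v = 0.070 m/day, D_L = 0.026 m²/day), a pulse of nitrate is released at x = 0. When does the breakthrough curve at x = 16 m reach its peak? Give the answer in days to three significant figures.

223 days

For the 1D instantaneous-source solution, setting ∂C/∂t = 0 at fixed x gives v²t² + 2Dt − x² = 0, so t = (√(D² + v²x²) − D)/v².
√(D² + v²x²) = √(0.026² + 0.070² × 16²) = 1.120; v² = 0.0049.
t = (1.120 − 0.026)/0.0049 = 223 days (vs. the pure-advection estimate x/v = 229 d).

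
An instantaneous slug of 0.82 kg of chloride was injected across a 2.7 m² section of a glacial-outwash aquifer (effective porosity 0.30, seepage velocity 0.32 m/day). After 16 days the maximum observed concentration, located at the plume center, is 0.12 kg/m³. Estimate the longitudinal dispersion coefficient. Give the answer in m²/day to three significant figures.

0.354 m²/day

At the plume center C_max = M/(n_e·A·√(4πDt)), so D = M²/(4πt·(n_e·A·C_max)²).
n_e·A·C_max = 0.30 × 2.7 × 0.12 = 0.09720 kg/m.
D = 0.82²/(4π × 16 × 0.09720²) = 0.354 m²/day.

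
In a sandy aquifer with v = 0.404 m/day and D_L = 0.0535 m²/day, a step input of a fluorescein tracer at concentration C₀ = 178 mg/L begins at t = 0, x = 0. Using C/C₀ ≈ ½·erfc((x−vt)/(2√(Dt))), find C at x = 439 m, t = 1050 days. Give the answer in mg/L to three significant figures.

14.5 mg/L

For a continuous step input, C/C₀ ≈ ½·erfc((x−vt)/(2√(Dt))).
vt = 0.404 × 1050 = 424.2 m and 2√(Dt) = 2√(0.0535 × 1050) = 14.99 m.
Argument (x−vt)/(2√(Dt)) = (439 − 424.2)/14.99 = 0.9873; ½·erfc(0.9873) = 0.08132.
C = 178 × 0.08132 = 14.5 mg/L.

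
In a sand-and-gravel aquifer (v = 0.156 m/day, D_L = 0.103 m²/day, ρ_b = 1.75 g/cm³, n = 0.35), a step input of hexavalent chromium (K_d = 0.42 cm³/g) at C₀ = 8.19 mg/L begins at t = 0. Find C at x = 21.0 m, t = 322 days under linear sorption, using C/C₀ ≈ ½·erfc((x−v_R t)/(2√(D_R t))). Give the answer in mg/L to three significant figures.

Retardation factor R = 1 + ρ_b·K_d/n = 1 + 1.75 × 0.42/0.35 = 3.100.
Sorption retards both mechanisms: v_R = v/R = 0.05032 m/day, D_R = D/R = 0.03323 m²/day.
v_R·t = 0.05032 × 322 = 16.20304 m; 2√(D_R t) = 6.542 m; argument = (21.0 − 16.20304)/6.542 = 0.7333.
C = C₀ × ½·erfc(0.7333) = 8.19 × 0.1499 = 1.23 mg/L.

1.23 mg/L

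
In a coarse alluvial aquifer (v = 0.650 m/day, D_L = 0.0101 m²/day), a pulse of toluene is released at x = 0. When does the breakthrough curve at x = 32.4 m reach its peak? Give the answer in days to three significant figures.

49.8 days

For the 1D instantaneous-source solution, setting ∂C/∂t = 0 at fixed x gives v²t² + 2Dt − x² = 0, so t = (√(D² + v²x²) − D)/v².
√(D² + v²x²) = √(0.0101² + 0.650² × 32.4²) = 21.06; v² = 0.4225.
t = (21.06 − 0.0101)/0.4225 = 49.8 days (vs. the pure-advection estimate x/v = 49.8 d).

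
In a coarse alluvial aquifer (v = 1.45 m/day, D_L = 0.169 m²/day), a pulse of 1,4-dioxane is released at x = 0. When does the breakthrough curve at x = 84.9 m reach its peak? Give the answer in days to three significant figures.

For the 1D instantaneous-source solution, setting ∂C/∂t = 0 at fixed x gives v²t² + 2Dt − x² = 0, so t = (√(D² + v²x²) − D)/v².
√(D² + v²x²) = √(0.169² + 1.45² × 84.9²) = 123.1; v² = 2.1025.
t = (123.1 − 0.169)/2.1025 = 58.5 days (vs. the pure-advection estimate x/v = 58.6 d).

58.5 days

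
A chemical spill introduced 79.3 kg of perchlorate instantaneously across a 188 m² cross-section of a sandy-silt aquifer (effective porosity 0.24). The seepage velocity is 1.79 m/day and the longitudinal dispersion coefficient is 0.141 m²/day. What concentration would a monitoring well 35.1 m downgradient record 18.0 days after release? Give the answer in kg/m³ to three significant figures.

For an instantaneous plane source, C(x,t) = M/(n_e·A·√(4πDt)) · exp(−(x−vt)²/(4Dt)), with n_e·A the pore (flow) area.
Plume center vt = 1.79 × 18.0 = 32.22 m, so the well at 35.1 m is 2.88 m downgradient of the peak.
√(4πDt) = 5.647 m, giving peak height M/(n_e·A·√(4πDt)) = 79.3/(0.24 × 188 × 5.647) = 0.3112 kg/m³.
(x−vt)²/(4Dt) = (2.88)²/(4 × 0.141 × 18.0) = 0.8170; exp(−0.8170) = 0.4418.
C = 0.3112 × 0.4418 = 0.137 kg/m³.

0.137 kg/m³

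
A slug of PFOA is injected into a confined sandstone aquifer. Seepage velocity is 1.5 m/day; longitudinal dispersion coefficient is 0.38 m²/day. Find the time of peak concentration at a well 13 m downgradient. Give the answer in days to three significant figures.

For the 1D instantaneous-source solution, setting ∂C/∂t = 0 at fixed x gives v²t² + 2Dt − x² = 0, so t = (√(D² + v²x²) − D)/v².
√(D² + v²x²) = √(0.38² + 1.5² × 13²) = 19.50; v² = 2.25.
t = (19.50 − 0.38)/2.25 = 8.50 days (vs. the pure-advection estimate x/v = 8.67 d).

8.50 days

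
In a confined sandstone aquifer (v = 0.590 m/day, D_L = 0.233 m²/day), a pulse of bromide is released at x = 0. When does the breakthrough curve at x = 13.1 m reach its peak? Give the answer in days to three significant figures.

For the 1D instantaneous-source solution, setting ∂C/∂t = 0 at fixed x gives v²t² + 2Dt − x² = 0, so t = (√(D² + v²x²) − D)/v².
√(D² + v²x²) = √(0.233² + 0.590² × 13.1²) = 7.733; v² = 0.3481.
t = (7.733 − 0.233)/0.3481 = 21.5 days (vs. the pure-advection estimate x/v = 22.2 d).

21.5 days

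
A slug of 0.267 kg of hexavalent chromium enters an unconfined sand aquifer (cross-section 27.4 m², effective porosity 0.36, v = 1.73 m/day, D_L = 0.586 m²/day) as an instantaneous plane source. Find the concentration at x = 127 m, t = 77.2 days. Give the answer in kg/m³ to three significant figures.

For an instantaneous plane source, C(x,t) = M/(n_e·A·√(4πDt)) · exp(−(x−vt)²/(4Dt)), with n_e·A the pore (flow) area.
Plume center vt = 1.73 × 77.2 = 133.556 m, so the well at 127 m is 6.556 m upgradient of the peak.
√(4πDt) = 23.84 m, giving peak height M/(n_e·A·√(4πDt)) = 0.267/(0.36 × 27.4 × 23.84) = 0.001135 kg/m³.
(x−vt)²/(4Dt) = (-6.556)²/(4 × 0.586 × 77.2) = 0.2375; exp(−0.2375) = 0.7886.
C = 0.001135 × 0.7886 = 0.000895 kg/m³.

0.000895 kg/m³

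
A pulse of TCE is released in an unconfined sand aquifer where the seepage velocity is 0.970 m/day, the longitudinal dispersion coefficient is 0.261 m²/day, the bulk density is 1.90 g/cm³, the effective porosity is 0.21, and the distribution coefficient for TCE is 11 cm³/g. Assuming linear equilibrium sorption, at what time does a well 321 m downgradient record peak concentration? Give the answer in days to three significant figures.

Retardation factor R = 1 + ρ_b·K_d/n = 1 + 1.90 × 11/0.21 = 100.5.
Sorption retards both mechanisms: v_R = v/R = 0.009652 m/day, D_R = D/R = 0.002597 m²/day.
Peak time from v_R²t² + 2D_R t − x² = 0: t = (√(D_R² + v_R²x²) − D_R)/v_R².
√(D_R² + v_R²x²) = √(0.002597² + 0.009652² × 321²) = 3.098; v_R² = 9.316e-05.
t = (3.098 − 0.002597)/9.316e-05 = 33200 days.

33200 days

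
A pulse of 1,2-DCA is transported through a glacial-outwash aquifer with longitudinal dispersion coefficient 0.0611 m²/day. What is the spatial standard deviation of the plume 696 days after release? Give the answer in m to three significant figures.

Dispersive spreading gives a Gaussian with σ² = 2Dt; advection only shifts the center.
σ = √(2 × 0.0611 × 696) = 9.22 m.

9.22 m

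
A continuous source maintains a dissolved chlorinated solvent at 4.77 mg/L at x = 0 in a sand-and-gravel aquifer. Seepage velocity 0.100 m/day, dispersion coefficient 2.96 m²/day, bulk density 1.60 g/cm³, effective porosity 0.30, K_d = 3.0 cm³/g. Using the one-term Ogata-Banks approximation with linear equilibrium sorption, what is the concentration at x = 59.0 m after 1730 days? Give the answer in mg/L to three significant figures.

Retardation factor R = 1 + ρ_b·K_d/n = 1 + 1.60 × 3.0/0.30 = 17.00.
Sorption retards both mechanisms: v_R = v/R = 0.005882 m/day, D_R = D/R = 0.1741 m²/day.
v_R·t = 0.005882 × 1730 = 10.17586 m; 2√(D_R t) = 34.71 m; argument = (59.0 − 10.17586)/34.71 = 1.407.
C = C₀ × ½·erfc(1.407) = 4.77 × 0.02331 = 0.111 mg/L.

0.111 mg/L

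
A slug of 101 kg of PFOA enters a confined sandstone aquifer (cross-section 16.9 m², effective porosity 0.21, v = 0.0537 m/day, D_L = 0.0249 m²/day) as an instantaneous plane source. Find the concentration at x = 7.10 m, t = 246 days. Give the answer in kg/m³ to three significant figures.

0.707 kg/m³

For an instantaneous plane source, C(x,t) = M/(n_e·A·√(4πDt)) · exp(−(x−vt)²/(4Dt)), with n_e·A the pore (flow) area.
Plume center vt = 0.0537 × 246 = 13.2102 m, so the well at 7.10 m is 6.1102 m upgradient of the peak.
√(4πDt) = 8.773 m, giving peak height M/(n_e·A·√(4πDt)) = 101/(0.21 × 16.9 × 8.773) = 3.244 kg/m³.
(x−vt)²/(4Dt) = (-6.1102)²/(4 × 0.0249 × 246) = 1.524; exp(−1.524) = 0.2178.
C = 3.244 × 0.2178 = 0.707 kg/m³.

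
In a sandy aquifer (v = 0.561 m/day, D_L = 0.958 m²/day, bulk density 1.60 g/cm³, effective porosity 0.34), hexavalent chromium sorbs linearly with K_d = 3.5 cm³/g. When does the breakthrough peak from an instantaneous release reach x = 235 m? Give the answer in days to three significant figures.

Retardation factor R = 1 + ρ_b·K_d/n = 1 + 1.60 × 3.5/0.34 = 17.47.
Sorption retards both mechanisms: v_R = v/R = 0.03211 m/day, D_R = D/R = 0.05484 m²/day.
Peak time from v_R²t² + 2D_R t − x² = 0: t = (√(D_R² + v_R²x²) − D_R)/v_R².
√(D_R² + v_R²x²) = √(0.05484² + 0.03211² × 235²) = 7.546; v_R² = 0.001031.
t = (7.546 − 0.05484)/0.001031 = 7270 days.

7270 days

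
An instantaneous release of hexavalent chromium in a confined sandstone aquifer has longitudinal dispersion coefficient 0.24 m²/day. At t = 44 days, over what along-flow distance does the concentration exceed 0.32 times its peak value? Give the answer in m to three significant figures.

13.9 m

The plume is Gaussian with σ = √(2Dt) = √(2 × 0.24 × 44) = 4.596 m.
C/C_peak = exp(−Δx²/(2σ²)) = 0.32 ⇒ Δx = σ·√(−2 ln 0.32) = 4.596 × 1.510 = 6.940 m.
Width = 2Δx = 13.9 m.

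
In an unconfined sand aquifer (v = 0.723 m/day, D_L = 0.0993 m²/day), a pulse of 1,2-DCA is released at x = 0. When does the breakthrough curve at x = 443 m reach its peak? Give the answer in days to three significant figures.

For the 1D instantaneous-source solution, setting ∂C/∂t = 0 at fixed x gives v²t² + 2Dt − x² = 0, so t = (√(D² + v²x²) − D)/v².
√(D² + v²x²) = √(0.0993² + 0.723² × 443²) = 320.3; v² = 0.522729.
t = (320.3 − 0.0993)/0.522729 = 613 days (vs. the pure-advection estimate x/v = 613 d).

613 days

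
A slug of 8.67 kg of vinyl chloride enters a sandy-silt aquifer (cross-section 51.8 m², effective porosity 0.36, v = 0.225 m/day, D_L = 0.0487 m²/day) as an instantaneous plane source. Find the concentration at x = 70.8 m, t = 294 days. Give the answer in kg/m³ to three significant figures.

For an instantaneous plane source, C(x,t) = M/(n_e·A·√(4πDt)) · exp(−(x−vt)²/(4Dt)), with n_e·A the pore (flow) area.
Plume center vt = 0.225 × 294 = 66.15 m, so the well at 70.8 m is 4.65 m downgradient of the peak.
√(4πDt) = 13.41 m, giving peak height M/(n_e·A·√(4πDt)) = 8.67/(0.36 × 51.8 × 13.41) = 0.03467 kg/m³.
(x−vt)²/(4Dt) = (4.65)²/(4 × 0.0487 × 294) = 0.3775; exp(−0.3775) = 0.6856.
C = 0.03467 × 0.6856 = 0.0238 kg/m³.

0.0238 kg/m³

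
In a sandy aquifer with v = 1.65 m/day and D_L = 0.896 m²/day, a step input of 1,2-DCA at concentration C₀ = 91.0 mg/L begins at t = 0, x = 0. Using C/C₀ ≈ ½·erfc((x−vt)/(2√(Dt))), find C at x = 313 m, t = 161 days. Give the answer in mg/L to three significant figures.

For a continuous step input, C/C₀ ≈ ½·erfc((x−vt)/(2√(Dt))).
vt = 1.65 × 161 = 265.65 m and 2√(Dt) = 2√(0.896 × 161) = 24.02 m.
Argument (x−vt)/(2√(Dt)) = (313 − 265.65)/24.02 = 1.971; ½·erfc(1.971) = 0.002657.
C = 91.0 × 0.002657 = 0.242 mg/L.

0.242 mg/L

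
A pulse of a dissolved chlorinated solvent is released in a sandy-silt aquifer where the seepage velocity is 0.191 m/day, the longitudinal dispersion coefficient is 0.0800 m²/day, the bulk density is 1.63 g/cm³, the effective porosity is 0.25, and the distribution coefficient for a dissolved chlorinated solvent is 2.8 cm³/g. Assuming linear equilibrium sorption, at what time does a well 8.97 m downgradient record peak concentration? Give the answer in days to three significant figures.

Retardation factor R = 1 + ρ_b·K_d/n = 1 + 1.63 × 2.8/0.25 = 19.26.
Sorption retards both mechanisms: v_R = v/R = 0.009917 m/day, D_R = D/R = 0.004154 m²/day.
Peak time from v_R²t² + 2D_R t − x² = 0: t = (√(D_R² + v_R²x²) − D_R)/v_R².
√(D_R² + v_R²x²) = √(0.004154² + 0.009917² × 8.97²) = 0.08905; v_R² = 9.835e-05.
t = (0.08905 − 0.004154)/9.835e-05 = 863 days.

863 days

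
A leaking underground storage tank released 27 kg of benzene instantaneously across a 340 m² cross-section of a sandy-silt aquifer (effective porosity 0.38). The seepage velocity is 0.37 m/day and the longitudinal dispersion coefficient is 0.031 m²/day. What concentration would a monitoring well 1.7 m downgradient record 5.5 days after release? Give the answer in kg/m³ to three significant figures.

0.121 kg/m³

For an instantaneous plane source, C(x,t) = M/(n_e·A·√(4πDt)) · exp(−(x−vt)²/(4Dt)), with n_e·A the pore (flow) area.
Plume center vt = 0.37 × 5.5 = 2.035 m, so the well at 1.7 m is 0.335 m upgradient of the peak.
√(4πDt) = 1.464 m, giving peak height M/(n_e·A·√(4πDt)) = 27/(0.38 × 340 × 1.464) = 0.1427 kg/m³.
(x−vt)²/(4Dt) = (-0.335)²/(4 × 0.031 × 5.5) = 0.1646; exp(−0.1646) = 0.8482.
C = 0.1427 × 0.8482 = 0.121 kg/m³.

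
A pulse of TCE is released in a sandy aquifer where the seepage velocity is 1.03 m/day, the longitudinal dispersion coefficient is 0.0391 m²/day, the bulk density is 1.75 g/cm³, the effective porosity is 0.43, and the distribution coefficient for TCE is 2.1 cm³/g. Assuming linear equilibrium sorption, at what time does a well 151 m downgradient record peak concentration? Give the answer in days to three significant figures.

Retardation factor R = 1 + ρ_b·K_d/n = 1 + 1.75 × 2.1/0.43 = 9.547.
Sorption retards both mechanisms: v_R = v/R = 0.1079 m/day, D_R = D/R = 0.004096 m²/day.
Peak time from v_R²t² + 2D_R t − x² = 0: t = (√(D_R² + v_R²x²) − D_R)/v_R².
√(D_R² + v_R²x²) = √(0.004096² + 0.1079² × 151²) = 16.29; v_R² = 0.01164.
t = (16.29 − 0.004096)/0.01164 = 1400 days.

1400 days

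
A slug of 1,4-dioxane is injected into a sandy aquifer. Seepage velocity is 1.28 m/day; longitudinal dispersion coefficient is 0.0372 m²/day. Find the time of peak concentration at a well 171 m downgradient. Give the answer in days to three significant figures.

For the 1D instantaneous-source solution, setting ∂C/∂t = 0 at fixed x gives v²t² + 2Dt − x² = 0, so t = (√(D² + v²x²) − D)/v².
√(D² + v²x²) = √(0.0372² + 1.28² × 171²) = 218.9; v² = 1.6384.
t = (218.9 − 0.0372)/1.6384 = 134 days (vs. the pure-advection estimate x/v = 134 d).

134 days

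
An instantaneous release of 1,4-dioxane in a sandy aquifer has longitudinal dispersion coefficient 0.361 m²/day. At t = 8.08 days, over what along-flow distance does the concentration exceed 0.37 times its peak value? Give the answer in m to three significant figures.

6.81 m

The plume is Gaussian with σ = √(2Dt) = √(2 × 0.361 × 8.08) = 2.415 m.
C/C_peak = exp(−Δx²/(2σ²)) = 0.37 ⇒ Δx = σ·√(−2 ln 0.37) = 2.415 × 1.410 = 3.405 m.
Width = 2Δx = 6.81 m.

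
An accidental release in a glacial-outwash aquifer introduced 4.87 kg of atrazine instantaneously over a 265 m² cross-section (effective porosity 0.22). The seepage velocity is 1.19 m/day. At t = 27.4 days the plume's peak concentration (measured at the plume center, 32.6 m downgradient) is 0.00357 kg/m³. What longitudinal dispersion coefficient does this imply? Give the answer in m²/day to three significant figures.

At the plume center C_max = M/(n_e·A·√(4πDt)), so D = M²/(4πt·(n_e·A·C_max)²).
n_e·A·C_max = 0.22 × 265 × 0.00357 = 0.2081 kg/m.
D = 4.87²/(4π × 27.4 × 0.2081²) = 1.59 m²/day.

1.59 m²/day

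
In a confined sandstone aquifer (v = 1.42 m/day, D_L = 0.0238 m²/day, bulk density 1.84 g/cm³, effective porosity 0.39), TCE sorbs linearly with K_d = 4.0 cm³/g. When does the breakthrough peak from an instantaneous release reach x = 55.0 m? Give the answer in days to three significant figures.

769 days

Retardation factor R = 1 + ρ_b·K_d/n = 1 + 1.84 × 4.0/0.39 = 19.87.
Sorption retards both mechanisms: v_R = v/R = 0.07146 m/day, D_R = D/R = 0.001198 m²/day.
Peak time from v_R²t² + 2D_R t − x² = 0: t = (√(D_R² + v_R²x²) − D_R)/v_R².
√(D_R² + v_R²x²) = √(0.001198² + 0.07146² × 55.0²) = 3.930; v_R² = 0.005107.
t = (3.930 − 0.001198)/0.005107 = 769 days.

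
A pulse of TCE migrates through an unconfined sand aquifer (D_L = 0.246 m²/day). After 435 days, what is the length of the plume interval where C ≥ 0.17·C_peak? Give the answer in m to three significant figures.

55.1 m

The plume is Gaussian with σ = √(2Dt) = √(2 × 0.246 × 435) = 14.63 m.
C/C_peak = exp(−Δx²/(2σ²)) = 0.17 ⇒ Δx = σ·√(−2 ln 0.17) = 14.63 × 1.883 = 27.55 m.
Width = 2Δx = 55.1 m.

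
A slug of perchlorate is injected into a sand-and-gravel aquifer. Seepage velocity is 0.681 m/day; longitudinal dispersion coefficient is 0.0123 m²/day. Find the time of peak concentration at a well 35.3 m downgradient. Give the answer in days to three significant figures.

For the 1D instantaneous-source solution, setting ∂C/∂t = 0 at fixed x gives v²t² + 2Dt − x² = 0, so t = (√(D² + v²x²) − D)/v².
√(D² + v²x²) = √(0.0123² + 0.681² × 35.3²) = 24.04; v² = 0.463761.
t = (24.04 − 0.0123)/0.463761 = 51.8 days (vs. the pure-advection estimate x/v = 51.8 d).

51.8 days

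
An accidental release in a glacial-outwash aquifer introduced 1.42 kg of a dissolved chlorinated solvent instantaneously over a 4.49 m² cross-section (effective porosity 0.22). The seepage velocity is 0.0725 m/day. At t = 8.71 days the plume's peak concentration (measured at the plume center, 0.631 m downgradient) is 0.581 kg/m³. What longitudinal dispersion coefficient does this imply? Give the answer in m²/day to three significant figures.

At the plume center C_max = M/(n_e·A·√(4πDt)), so D = M²/(4πt·(n_e·A·C_max)²).
n_e·A·C_max = 0.22 × 4.49 × 0.581 = 0.5739 kg/m.
D = 1.42²/(4π × 8.71 × 0.5739²) = 0.0559 m²/day.

0.0559 m²/day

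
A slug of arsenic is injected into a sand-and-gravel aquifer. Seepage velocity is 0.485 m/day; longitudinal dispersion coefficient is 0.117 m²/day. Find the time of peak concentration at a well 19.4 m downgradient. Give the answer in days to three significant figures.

39.5 days

For the 1D instantaneous-source solution, setting ∂C/∂t = 0 at fixed x gives v²t² + 2Dt − x² = 0, so t = (√(D² + v²x²) − D)/v².
√(D² + v²x²) = √(0.117² + 0.485² × 19.4²) = 9.410; v² = 0.235225.
t = (9.410 − 0.117)/0.235225 = 39.5 days (vs. the pure-advection estimate x/v = 40.0 d).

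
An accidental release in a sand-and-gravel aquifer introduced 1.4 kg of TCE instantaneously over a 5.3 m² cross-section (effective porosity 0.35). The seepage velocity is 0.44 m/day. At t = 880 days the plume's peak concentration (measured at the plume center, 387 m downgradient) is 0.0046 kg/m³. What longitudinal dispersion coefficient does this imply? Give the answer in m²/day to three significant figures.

At the plume center C_max = M/(n_e·A·√(4πDt)), so D = M²/(4πt·(n_e·A·C_max)²).
n_e·A·C_max = 0.35 × 5.3 × 0.0046 = 0.008533 kg/m.
D = 1.4²/(4π × 880 × 0.008533²) = 2.43 m²/day.

2.43 m²/day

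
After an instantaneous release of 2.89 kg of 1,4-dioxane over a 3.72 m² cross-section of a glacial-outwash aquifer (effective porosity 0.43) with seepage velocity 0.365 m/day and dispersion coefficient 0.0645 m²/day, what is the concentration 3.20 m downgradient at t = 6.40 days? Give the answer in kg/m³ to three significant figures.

0.505 kg/m³

For an instantaneous plane source, C(x,t) = M/(n_e·A·√(4πDt)) · exp(−(x−vt)²/(4Dt)), with n_e·A the pore (flow) area.
Plume center vt = 0.365 × 6.40 = 2.336 m, so the well at 3.20 m is 0.864 m downgradient of the peak.
√(4πDt) = 2.278 m, giving peak height M/(n_e·A·√(4πDt)) = 2.89/(0.43 × 3.72 × 2.278) = 0.7931 kg/m³.
(x−vt)²/(4Dt) = (0.864)²/(4 × 0.0645 × 6.40) = 0.4521; exp(−0.4521) = 0.6363.
C = 0.7931 × 0.6363 = 0.505 kg/m³.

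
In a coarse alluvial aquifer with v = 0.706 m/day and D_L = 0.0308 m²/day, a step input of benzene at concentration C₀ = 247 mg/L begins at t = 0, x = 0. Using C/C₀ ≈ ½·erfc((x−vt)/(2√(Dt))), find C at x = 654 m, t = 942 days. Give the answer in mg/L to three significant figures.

For a continuous step input, C/C₀ ≈ ½·erfc((x−vt)/(2√(Dt))).
vt = 0.706 × 942 = 665.052 m and 2√(Dt) = 2√(0.0308 × 942) = 10.77 m.
Argument (x−vt)/(2√(Dt)) = (654 − 665.052)/10.77 = -1.026; ½·erfc(-1.026) = 0.9266.
C = 247 × 0.9266 = 229 mg/L.

229 mg/L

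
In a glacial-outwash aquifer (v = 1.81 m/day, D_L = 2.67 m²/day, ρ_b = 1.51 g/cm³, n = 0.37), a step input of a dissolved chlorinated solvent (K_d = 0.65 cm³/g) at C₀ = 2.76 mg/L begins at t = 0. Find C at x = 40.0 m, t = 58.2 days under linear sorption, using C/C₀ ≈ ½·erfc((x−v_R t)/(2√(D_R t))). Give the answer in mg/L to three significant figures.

Retardation factor R = 1 + ρ_b·K_d/n = 1 + 1.51 × 0.65/0.37 = 3.653.
Sorption retards both mechanisms: v_R = v/R = 0.4955 m/day, D_R = D/R = 0.7309 m²/day.
v_R·t = 0.4955 × 58.2 = 28.8381 m; 2√(D_R t) = 13.04 m; argument = (40.0 − 28.8381)/13.04 = 0.8560.
C = C₀ × ½·erfc(0.8560) = 2.76 × 0.1130 = 0.312 mg/L.

0.312 mg/L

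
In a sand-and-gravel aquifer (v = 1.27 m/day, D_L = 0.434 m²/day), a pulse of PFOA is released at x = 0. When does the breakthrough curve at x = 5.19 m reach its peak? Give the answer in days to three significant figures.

3.83 days

For the 1D instantaneous-source solution, setting ∂C/∂t = 0 at fixed x gives v²t² + 2Dt − x² = 0, so t = (√(D² + v²x²) − D)/v².
√(D² + v²x²) = √(0.434² + 1.27² × 5.19²) = 6.606; v² = 1.6129.
t = (6.606 − 0.434)/1.6129 = 3.83 days (vs. the pure-advection estimate x/v = 4.09 d).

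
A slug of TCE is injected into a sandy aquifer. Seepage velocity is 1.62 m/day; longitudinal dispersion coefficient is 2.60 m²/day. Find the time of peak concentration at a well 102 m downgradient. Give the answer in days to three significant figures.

For the 1D instantaneous-source solution, setting ∂C/∂t = 0 at fixed x gives v²t² + 2Dt − x² = 0, so t = (√(D² + v²x²) − D)/v².
√(D² + v²x²) = √(2.60² + 1.62² × 102²) = 165.3; v² = 2.6244.
t = (165.3 − 2.60)/2.6244 = 62.0 days (vs. the pure-advection estimate x/v = 63.0 d).

62.0 days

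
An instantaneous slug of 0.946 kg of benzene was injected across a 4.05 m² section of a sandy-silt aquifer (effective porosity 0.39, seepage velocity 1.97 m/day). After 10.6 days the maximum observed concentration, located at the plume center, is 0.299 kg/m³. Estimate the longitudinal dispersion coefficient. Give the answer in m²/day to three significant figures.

0.0301 m²/day

At the plume center C_max = M/(n_e·A·√(4πDt)), so D = M²/(4πt·(n_e·A·C_max)²).
n_e·A·C_max = 0.39 × 4.05 × 0.299 = 0.4723 kg/m.
D = 0.946²/(4π × 10.6 × 0.4723²) = 0.0301 m²/day.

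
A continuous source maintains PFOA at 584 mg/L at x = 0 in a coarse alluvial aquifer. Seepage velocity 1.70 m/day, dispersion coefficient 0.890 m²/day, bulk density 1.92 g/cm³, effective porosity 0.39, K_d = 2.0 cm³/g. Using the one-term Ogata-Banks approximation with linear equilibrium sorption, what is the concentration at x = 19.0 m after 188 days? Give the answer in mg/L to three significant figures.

Retardation factor R = 1 + ρ_b·K_d/n = 1 + 1.92 × 2.0/0.39 = 10.85.
Sorption retards both mechanisms: v_R = v/R = 0.1567 m/day, D_R = D/R = 0.08203 m²/day.
v_R·t = 0.1567 × 188 = 29.4596 m; 2√(D_R t) = 7.854 m; argument = (19.0 − 29.4596)/7.854 = -1.332.
C = C₀ × ½·erfc(-1.332) = 584 × 0.9702 = 567 mg/L.

567 mg/L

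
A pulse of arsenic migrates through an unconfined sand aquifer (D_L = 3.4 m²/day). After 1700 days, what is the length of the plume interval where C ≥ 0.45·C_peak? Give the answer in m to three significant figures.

272 m

The plume is Gaussian with σ = √(2Dt) = √(2 × 3.4 × 1700) = 107.5 m.
C/C_peak = exp(−Δx²/(2σ²)) = 0.45 ⇒ Δx = σ·√(−2 ln 0.45) = 107.5 × 1.264 = 135.9 m.
Width = 2Δx = 272 m.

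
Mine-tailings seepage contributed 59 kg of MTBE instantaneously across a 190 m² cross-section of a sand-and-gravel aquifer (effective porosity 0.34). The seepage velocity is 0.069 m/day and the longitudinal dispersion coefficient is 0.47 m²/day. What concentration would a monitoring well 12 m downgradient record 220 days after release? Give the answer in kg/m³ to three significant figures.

0.0247 kg/m³

For an instantaneous plane source, C(x,t) = M/(n_e·A·√(4πDt)) · exp(−(x−vt)²/(4Dt)), with n_e·A the pore (flow) area.
Plume center vt = 0.069 × 220 = 15.18 m, so the well at 12 m is 3.18 m upgradient of the peak.
√(4πDt) = 36.05 m, giving peak height M/(n_e·A·√(4πDt)) = 59/(0.34 × 190 × 36.05) = 0.02533 kg/m³.
(x−vt)²/(4Dt) = (-3.18)²/(4 × 0.47 × 220) = 0.02445; exp(−0.02445) = 0.9758.
C = 0.02533 × 0.9758 = 0.0247 kg/m³.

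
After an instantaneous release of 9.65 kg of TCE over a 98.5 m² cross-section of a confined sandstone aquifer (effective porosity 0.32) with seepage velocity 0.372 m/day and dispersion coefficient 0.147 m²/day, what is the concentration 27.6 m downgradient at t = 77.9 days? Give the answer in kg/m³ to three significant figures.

For an instantaneous plane source, C(x,t) = M/(n_e·A·√(4πDt)) · exp(−(x−vt)²/(4Dt)), with n_e·A the pore (flow) area.
Plume center vt = 0.372 × 77.9 = 28.9788 m, so the well at 27.6 m is 1.3788 m upgradient of the peak.
√(4πDt) = 12.00 m, giving peak height M/(n_e·A·√(4πDt)) = 9.65/(0.32 × 98.5 × 12.00) = 0.02551 kg/m³.
(x−vt)²/(4Dt) = (-1.3788)²/(4 × 0.147 × 77.9) = 0.04150; exp(−0.04150) = 0.9593.
C = 0.02551 × 0.9593 = 0.0245 kg/m³.

0.0245 kg/m³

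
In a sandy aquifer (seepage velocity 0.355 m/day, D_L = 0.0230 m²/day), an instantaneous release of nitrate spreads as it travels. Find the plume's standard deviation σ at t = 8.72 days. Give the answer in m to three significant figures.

0.633 m

Dispersive spreading gives a Gaussian with σ² = 2Dt; advection only shifts the center.
σ = √(2 × 0.0230 × 8.72) = 0.633 m.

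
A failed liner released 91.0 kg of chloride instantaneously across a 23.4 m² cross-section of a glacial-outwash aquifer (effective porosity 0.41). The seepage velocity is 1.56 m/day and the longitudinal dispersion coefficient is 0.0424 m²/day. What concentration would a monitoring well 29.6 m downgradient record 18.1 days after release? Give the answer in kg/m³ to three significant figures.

For an instantaneous plane source, C(x,t) = M/(n_e·A·√(4πDt)) · exp(−(x−vt)²/(4Dt)), with n_e·A the pore (flow) area.
Plume center vt = 1.56 × 18.1 = 28.236 m, so the well at 29.6 m is 1.364 m downgradient of the peak.
√(4πDt) = 3.105 m, giving peak height M/(n_e·A·√(4πDt)) = 91.0/(0.41 × 23.4 × 3.105) = 3.055 kg/m³.
(x−vt)²/(4Dt) = (1.364)²/(4 × 0.0424 × 18.1) = 0.6061; exp(−0.6061) = 0.5455.
C = 3.055 × 0.5455 = 1.67 kg/m³.

1.67 kg/m³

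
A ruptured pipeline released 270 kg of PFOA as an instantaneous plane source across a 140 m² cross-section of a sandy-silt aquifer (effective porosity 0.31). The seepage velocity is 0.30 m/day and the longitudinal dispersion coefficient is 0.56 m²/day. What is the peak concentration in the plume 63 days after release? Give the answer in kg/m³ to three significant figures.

The peak of an instantaneous 1D plume sits at x = vt; there the Gaussian factor is 1 and C_max = M/(n_e·A·√(4πDt)), where n_e·A is the pore area the mass is dissolved in.
√(4πDt) = √(4π × 0.56 × 63) = 21.06 m, so C_max = 270/(0.31 × 140 × 21.06) = 0.295 kg/m³.

0.295 kg/m³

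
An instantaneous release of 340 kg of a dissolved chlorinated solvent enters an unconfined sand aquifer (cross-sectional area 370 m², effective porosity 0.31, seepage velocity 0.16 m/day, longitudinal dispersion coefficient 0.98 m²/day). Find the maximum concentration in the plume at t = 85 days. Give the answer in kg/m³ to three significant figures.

The peak of an instantaneous 1D plume sits at x = vt; there the Gaussian factor is 1 and C_max = M/(n_e·A·√(4πDt)), where n_e·A is the pore area the mass is dissolved in.
√(4πDt) = √(4π × 0.98 × 85) = 32.35 m, so C_max = 340/(0.31 × 370 × 32.35) = 0.0916 kg/m³.

0.0916 kg/m³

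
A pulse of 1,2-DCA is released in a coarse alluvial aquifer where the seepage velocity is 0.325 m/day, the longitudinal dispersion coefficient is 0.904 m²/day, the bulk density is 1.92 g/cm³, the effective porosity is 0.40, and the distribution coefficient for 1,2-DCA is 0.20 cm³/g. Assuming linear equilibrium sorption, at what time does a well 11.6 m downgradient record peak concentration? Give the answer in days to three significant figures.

Retardation factor R = 1 + ρ_b·K_d/n = 1 + 1.92 × 0.20/0.40 = 1.960.
Sorption retards both mechanisms: v_R = v/R = 0.1658 m/day, D_R = D/R = 0.4612 m²/day.
Peak time from v_R²t² + 2D_R t − x² = 0: t = (√(D_R² + v_R²x²) − D_R)/v_R².
√(D_R² + v_R²x²) = √(0.4612² + 0.1658² × 11.6²) = 1.978; v_R² = 0.02749.
t = (1.978 − 0.4612)/0.02749 = 55.2 days.

55.2 days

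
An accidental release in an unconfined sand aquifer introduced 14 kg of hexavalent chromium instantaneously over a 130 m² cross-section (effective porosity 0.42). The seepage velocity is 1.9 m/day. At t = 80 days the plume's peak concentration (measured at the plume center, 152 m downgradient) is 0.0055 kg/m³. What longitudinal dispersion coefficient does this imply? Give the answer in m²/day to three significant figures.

2.16 m²/day

At the plume center C_max = M/(n_e·A·√(4πDt)), so D = M²/(4πt·(n_e·A·C_max)²).
n_e·A·C_max = 0.42 × 130 × 0.0055 = 0.3003 kg/m.
D = 14²/(4π × 80 × 0.3003²) = 2.16 m²/day.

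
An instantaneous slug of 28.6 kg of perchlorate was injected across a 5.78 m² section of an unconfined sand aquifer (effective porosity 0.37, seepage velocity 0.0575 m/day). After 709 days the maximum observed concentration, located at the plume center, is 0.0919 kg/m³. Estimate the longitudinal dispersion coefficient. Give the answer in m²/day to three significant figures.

2.38 m²/day

At the plume center C_max = M/(n_e·A·√(4πDt)), so D = M²/(4πt·(n_e·A·C_max)²).
n_e·A·C_max = 0.37 × 5.78 × 0.0919 = 0.1965 kg/m.
D = 28.6²/(4π × 709 × 0.1965²) = 2.38 m²/day.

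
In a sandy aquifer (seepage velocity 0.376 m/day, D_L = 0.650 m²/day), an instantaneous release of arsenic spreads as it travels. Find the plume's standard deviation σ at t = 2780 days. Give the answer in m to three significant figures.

60.1 m

Dispersive spreading gives a Gaussian with σ² = 2Dt; advection only shifts the center.
σ = √(2 × 0.650 × 2780) = 60.1 m.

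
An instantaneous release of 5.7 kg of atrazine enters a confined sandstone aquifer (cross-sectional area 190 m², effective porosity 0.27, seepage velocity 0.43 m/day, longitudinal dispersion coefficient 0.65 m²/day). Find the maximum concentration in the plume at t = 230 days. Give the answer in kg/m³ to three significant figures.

The peak of an instantaneous 1D plume sits at x = vt; there the Gaussian factor is 1 and C_max = M/(n_e·A·√(4πDt)), where n_e·A is the pore area the mass is dissolved in.
√(4πDt) = √(4π × 0.65 × 230) = 43.34 m, so C_max = 5.7/(0.27 × 190 × 43.34) = 0.00256 kg/m³.

0.00256 kg/m³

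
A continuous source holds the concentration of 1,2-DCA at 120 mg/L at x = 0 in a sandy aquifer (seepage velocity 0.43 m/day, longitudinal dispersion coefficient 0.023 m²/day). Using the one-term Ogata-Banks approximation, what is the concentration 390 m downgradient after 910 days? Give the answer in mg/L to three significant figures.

69.6 mg/L

For a continuous step input, C/C₀ ≈ ½·erfc((x−vt)/(2√(Dt))).
vt = 0.43 × 910 = 391.3 m and 2√(Dt) = 2√(0.023 × 910) = 9.150 m.
Argument (x−vt)/(2√(Dt)) = (390 − 391.3)/9.150 = -0.1421; ½·erfc(-0.1421) = 0.5796.
C = 120 × 0.5796 = 69.6 mg/L.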